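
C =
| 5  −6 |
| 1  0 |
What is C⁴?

[[211, −390], [65, −114]]

tr C = 5 and det C = 6, so the characteristic polynomial is λ² − (5)λ + (6) with roots 3 and 2.
Eigenvectors give P = [[−3, −2], [−1, −1]] with P⁻¹ = [[−1, 2], [1, −3]], and C = P·diag(3, 2)·P⁻¹.
Then C⁴ = P·diag(81, 16)·P⁻¹ = [[−243, −32], [−81, −16]] · [[−1, 2], [1, −3]] = [[211, −390], [65, −114]].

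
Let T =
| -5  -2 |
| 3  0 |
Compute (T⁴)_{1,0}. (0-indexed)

tr T = -5 and det T = 6, so the characteristic polynomial is λ² − (-5)λ + (6) with roots -3 and -2.
Eigenvectors give P = [[-1, 2], [1, -3]] with P⁻¹ = [[-3, -2], [-1, -1]], and T = P·diag(-3, -2)·P⁻¹.
Then T⁴ = P·diag(81, 16)·P⁻¹ = [[-81, 32], [81, -48]] · [[-3, -2], [-1, -1]] = [[211, 130], [-195, -114]].

-195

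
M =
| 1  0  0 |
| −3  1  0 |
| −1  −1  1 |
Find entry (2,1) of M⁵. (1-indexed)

M = I + N where N = [[0, 0, 0], [−3, 0, 0], [−1, −1, 0]] is strictly lower-triangular, so N³ = 0.
(I + N)⁵ = I + 5·N + 10·N² = [[1, 0, 0], [−15, 1, 0], [25, −5, 1]].

−15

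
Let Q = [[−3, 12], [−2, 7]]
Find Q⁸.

[[−13119, 39360], [−6560, 19681]]

tr Q = 4 and det Q = 3, so the characteristic polynomial is λ² − (4)λ + (3) with roots 1 and 3.
Eigenvectors give P = [[3, −2], [1, −1]] with P⁻¹ = [[1, −2], [1, −3]], and Q = P·diag(1, 3)·P⁻¹.
Then Q⁸ = P·diag(1, 6561)·P⁻¹ = [[3, −13122], [1, −6561]] · [[1, −2], [1, −3]] = [[−13119, 39360], [−6560, 19681]].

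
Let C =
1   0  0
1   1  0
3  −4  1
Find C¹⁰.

C = I + N where N = [[0, 0, 0], [1, 0, 0], [3, −4, 0]] is strictly lower-triangular, so N³ = 0.
(I + N)¹⁰ = I + 10·N + 45·N² = [[1, 0, 0], [10, 1, 0], [−150, −40, 1]].

[[1, 0, 0], [10, 1, 0], [−150, −40, 1]]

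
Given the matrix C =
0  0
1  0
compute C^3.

[[0, 0], [0, 0]]

C is strictly triangular, hence nilpotent: C^2 = 0, so C^3 = 0.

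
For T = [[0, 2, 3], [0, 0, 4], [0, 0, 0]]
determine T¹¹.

[[0, 0, 0], [0, 0, 0], [0, 0, 0]]

T is strictly triangular, hence nilpotent: T³ = 0, so T¹¹ = 0.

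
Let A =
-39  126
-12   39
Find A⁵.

tr A = 0 and det A = -9, so the characteristic polynomial is λ² − (0)λ + (-9) with roots -3 and 3.
Eigenvectors give P = [[-7, -3], [-2, -1]] with P⁻¹ = [[-1, 3], [2, -7]], and A = P·diag(-3, 3)·P⁻¹.
Then A⁵ = P·diag(-243, 243)·P⁻¹ = [[1701, -729], [486, -243]] · [[-1, 3], [2, -7]] = [[-3159, 10206], [-972, 3159]].

[[-3159, 10206], [-972, 3159]]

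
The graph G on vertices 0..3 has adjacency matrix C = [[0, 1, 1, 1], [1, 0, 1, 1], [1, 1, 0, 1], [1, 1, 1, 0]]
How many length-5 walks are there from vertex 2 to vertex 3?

61

The number of length-5 walks from vertex 2 to vertex 3 is entry (2,3) of C⁵, where C is the adjacency matrix.
C² = [[3, 2, 2, 2], [2, 3, 2, 2], [2, 2, 3, 2], [2, 2, 2, 3]]
C³ = [[6, 7, 7, 7], [7, 6, 7, 7], [7, 7, 6, 7], [7, 7, 7, 6]]
C⁴ = [[21, 20, 20, 20], [20, 21, 20, 20], [20, 20, 21, 20], [20, 20, 20, 21]]
C⁵ = [[60, 61, 61, 61], [61, 60, 61, 61], [61, 61, 60, 61], [61, 61, 61, 60]]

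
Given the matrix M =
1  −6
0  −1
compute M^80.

M² = I (check: tr M = 0 and det M = −1), so M^80 = I since 80 is even.

[[1, 0], [0, 1]]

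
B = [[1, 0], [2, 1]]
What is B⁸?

B = I + N where N = [[0, 0], [2, 0]] is strictly lower-triangular, so N² = 0.
(I + N)⁸ = I + 8·N = [[1, 0], [16, 1]].

[[1, 0], [16, 1]]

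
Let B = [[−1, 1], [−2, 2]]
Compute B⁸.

[[−1, 1], [−2, 2]]

B² = B (a projection; rank 1, trace 1), so B⁸ = B.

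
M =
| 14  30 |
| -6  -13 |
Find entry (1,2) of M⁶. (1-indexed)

630

tr M = 1 and det M = -2, so the characteristic polynomial is λ² − (1)λ + (-2) with roots 2 and -1.
Eigenvectors give P = [[-5, -2], [2, 1]] with P⁻¹ = [[-1, -2], [2, 5]], and M = P·diag(2, -1)·P⁻¹.
Then M⁶ = P·diag(64, 1)·P⁻¹ = [[-320, -2], [128, 1]] · [[-1, -2], [2, 5]] = [[316, 630], [-126, -251]].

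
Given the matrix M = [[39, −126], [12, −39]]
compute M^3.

tr M = 0 and det M = −9, so the characteristic polynomial is λ² − (0)λ + (−9) with roots −3 and 3.
Eigenvectors give P = [[3, −7], [1, −2]] with P⁻¹ = [[−2, 7], [−1, 3]], and M = P·diag(−3, 3)·P⁻¹.
Then M^3 = P·diag(−27, 27)·P⁻¹ = [[−81, −189], [−27, −54]] · [[−2, 7], [−1, 3]] = [[351, −1134], [108, −351]].

[[351, −1134], [108, −351]]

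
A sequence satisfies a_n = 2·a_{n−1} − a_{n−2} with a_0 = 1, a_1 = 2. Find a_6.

With companion matrix T = [[2, −1], [1, 0]], [a_n, a_{n−1}]ᵀ = T·[a_{n−1}, a_{n−2}]ᵀ, so [a_6, a_5]ᵀ = T⁵·[a_1, a_0]ᵀ.
T⁵ = [[6, −5], [5, −4]], giving [a_6, a_5]ᵀ = [[7], [6]].

7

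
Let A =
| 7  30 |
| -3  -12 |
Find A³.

[[163, 570], [-57, -198]]

tr A = -5 and det A = 6, so the characteristic polynomial is λ² − (-5)λ + (6) with roots -3 and -2.
Eigenvectors give P = [[-3, 10], [1, -3]] with P⁻¹ = [[3, 10], [1, 3]], and A = P·diag(-3, -2)·P⁻¹.
Then A³ = P·diag(-27, -8)·P⁻¹ = [[81, -80], [-27, 24]] · [[3, 10], [1, 3]] = [[163, 570], [-57, -198]].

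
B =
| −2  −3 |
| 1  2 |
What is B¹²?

[[1, 0], [0, 1]]

B² = I (check: tr B = 0 and det B = −1), so B¹² = I since 12 is even.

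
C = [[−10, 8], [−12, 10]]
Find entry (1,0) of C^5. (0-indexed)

tr C = 0 and det C = −4, so the characteristic polynomial is λ² − (0)λ + (−4) with roots 2 and −2.
Eigenvectors give P = [[2, 1], [3, 1]] with P⁻¹ = [[−1, 1], [3, −2]], and C = P·diag(2, −2)·P⁻¹.
Then C^5 = P·diag(32, −32)·P⁻¹ = [[64, −32], [96, −32]] · [[−1, 1], [3, −2]] = [[−160, 128], [−192, 160]].

−192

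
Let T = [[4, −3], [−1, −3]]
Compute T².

[[19, −3], [−1, 12]]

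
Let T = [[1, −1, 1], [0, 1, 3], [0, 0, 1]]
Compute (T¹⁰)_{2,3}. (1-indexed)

30

T = I + N where N = [[0, −1, 1], [0, 0, 3], [0, 0, 0]] is strictly upper-triangular, so N³ = 0.
(I + N)¹⁰ = I + 10·N + 45·N² = [[1, −10, −125], [0, 1, 30], [0, 0, 1]].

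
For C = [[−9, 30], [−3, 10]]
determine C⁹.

C² = C (a projection; rank 1, trace 1), so C⁹ = C.

[[−9, 30], [−3, 10]]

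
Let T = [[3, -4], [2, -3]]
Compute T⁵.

T² = I (check: tr T = 0 and det T = -1), so T⁵ = T since 5 is odd.

[[3, -4], [2, -3]]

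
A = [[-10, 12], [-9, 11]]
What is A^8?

[[-764, 1020], [-765, 1021]]

tr A = 1 and det A = -2, so the characteristic polynomial is λ² − (1)λ + (-2) with roots -1 and 2.
Eigenvectors give P = [[-4, -1], [-3, -1]] with P⁻¹ = [[-1, 1], [3, -4]], and A = P·diag(-1, 2)·P⁻¹.
Then A^8 = P·diag(1, 256)·P⁻¹ = [[-4, -256], [-3, -256]] · [[-1, 1], [3, -4]] = [[-764, 1020], [-765, 1021]].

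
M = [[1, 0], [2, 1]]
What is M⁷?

M = I + N where N = [[0, 0], [2, 0]] is strictly lower-triangular, so N² = 0.
(I + N)⁷ = I + 7·N = [[1, 0], [14, 1]].

[[1, 0], [14, 1]]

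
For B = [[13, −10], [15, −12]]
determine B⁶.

tr B = 1 and det B = −6, so the characteristic polynomial is λ² − (1)λ + (−6) with roots −2 and 3.
Eigenvectors give P = [[−2, 1], [−3, 1]] with P⁻¹ = [[1, −1], [3, −2]], and B = P·diag(−2, 3)·P⁻¹.
Then B⁶ = P·diag(64, 729)·P⁻¹ = [[−128, 729], [−192, 729]] · [[1, −1], [3, −2]] = [[2059, −1330], [1995, −1266]].

[[2059, −1330], [1995, −1266]]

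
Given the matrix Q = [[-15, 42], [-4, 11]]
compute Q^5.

[[-1695, 5082], [-484, 1451]]

tr Q = -4 and det Q = 3, so the characteristic polynomial is λ² − (-4)λ + (3) with roots -1 and -3.
Eigenvectors give P = [[3, 7], [1, 2]] with P⁻¹ = [[-2, 7], [1, -3]], and Q = P·diag(-1, -3)·P⁻¹.
Then Q^5 = P·diag(-1, -243)·P⁻¹ = [[-3, -1701], [-1, -486]] · [[-2, 7], [1, -3]] = [[-1695, 5082], [-484, 1451]].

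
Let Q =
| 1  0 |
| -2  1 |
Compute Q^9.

Q = I + N where N = [[0, 0], [-2, 0]] is strictly lower-triangular, so N^2 = 0.
(I + N)^9 = I + 9·N = [[1, 0], [-18, 1]].

[[1, 0], [-18, 1]]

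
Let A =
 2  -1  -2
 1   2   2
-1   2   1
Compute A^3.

A^2 = [[5, -8, -8], [2, 7, 4], [-1, 7, 7]]
A^3 = [[10, -37, -34], [7, 20, 14], [-2, 29, 23]]

[[10, -37, -34], [7, 20, 14], [-2, 29, 23]]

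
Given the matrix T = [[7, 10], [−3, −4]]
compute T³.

[[43, 70], [−21, −34]]

tr T = 3 and det T = 2, so the characteristic polynomial is λ² − (3)λ + (2) with roots 2 and 1.
Eigenvectors give P = [[−2, −5], [1, 3]] with P⁻¹ = [[−3, −5], [1, 2]], and T = P·diag(2, 1)·P⁻¹.
Then T³ = P·diag(8, 1)·P⁻¹ = [[−16, −5], [8, 3]] · [[−3, −5], [1, 2]] = [[43, 70], [−21, −34]].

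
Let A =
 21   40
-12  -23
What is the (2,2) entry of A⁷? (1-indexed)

tr A = -2 and det A = -3, so the characteristic polynomial is λ² − (-2)λ + (-3) with roots -3 and 1.
Eigenvectors give P = [[-5, 2], [3, -1]] with P⁻¹ = [[1, 2], [3, 5]], and A = P·diag(-3, 1)·P⁻¹.
Then A⁷ = P·diag(-2187, 1)·P⁻¹ = [[10935, 2], [-6561, -1]] · [[1, 2], [3, 5]] = [[10941, 21880], [-6564, -13127]].

-13127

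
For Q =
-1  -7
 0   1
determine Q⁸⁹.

Q² = I (check: tr Q = 0 and det Q = -1), so Q⁸⁹ = Q since 89 is odd.

[[-1, -7], [0, 1]]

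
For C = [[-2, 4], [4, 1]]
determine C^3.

[[-56, 76], [76, 1]]

C^2 = [[20, -4], [-4, 17]]
C^3 = [[-56, 76], [76, 1]]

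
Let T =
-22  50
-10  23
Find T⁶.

tr T = 1 and det T = -6, so the characteristic polynomial is λ² − (1)λ + (-6) with roots 3 and -2.
Eigenvectors give P = [[-2, 5], [-1, 2]] with P⁻¹ = [[2, -5], [1, -2]], and T = P·diag(3, -2)·P⁻¹.
Then T⁶ = P·diag(729, 64)·P⁻¹ = [[-1458, 320], [-729, 128]] · [[2, -5], [1, -2]] = [[-2596, 6650], [-1330, 3389]].

[[-2596, 6650], [-1330, 3389]]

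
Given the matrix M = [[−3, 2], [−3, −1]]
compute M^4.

M^2 = [[3, −8], [12, −5]]
M^3 = [[15, 14], [−21, 29]]
M^4 = [[−87, 16], [−24, −71]]

[[−87, 16], [−24, −71]]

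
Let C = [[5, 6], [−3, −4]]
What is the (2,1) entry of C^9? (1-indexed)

−513

tr C = 1 and det C = −2, so the characteristic polynomial is λ² − (1)λ + (−2) with roots 2 and −1.
Eigenvectors give P = [[−2, −1], [1, 1]] with P⁻¹ = [[−1, −1], [1, 2]], and C = P·diag(2, −1)·P⁻¹.
Then C^9 = P·diag(512, −1)·P⁻¹ = [[−1024, 1], [512, −1]] · [[−1, −1], [1, 2]] = [[1025, 1026], [−513, −514]].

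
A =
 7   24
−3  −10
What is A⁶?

[[−503, −1512], [189, 568]]

tr A = −3 and det A = 2, so the characteristic polynomial is λ² − (−3)λ + (2) with roots −1 and −2.
Eigenvectors give P = [[3, 8], [−1, −3]] with P⁻¹ = [[3, 8], [−1, −3]], and A = P·diag(−1, −2)·P⁻¹.
Then A⁶ = P·diag(1, 64)·P⁻¹ = [[3, 512], [−1, −192]] · [[3, 8], [−1, −3]] = [[−503, −1512], [189, 568]].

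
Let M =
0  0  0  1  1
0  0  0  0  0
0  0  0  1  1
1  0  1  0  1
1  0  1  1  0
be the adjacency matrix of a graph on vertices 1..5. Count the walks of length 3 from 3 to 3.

The number of length-3 walks from vertex 3 to vertex 3 is entry (3,3) of M^3, where M is the adjacency matrix.
M^2 = [[2, 0, 2, 1, 1], [0, 0, 0, 0, 0], [2, 0, 2, 1, 1], [1, 0, 1, 3, 2], [1, 0, 1, 2, 3]]
M^3 = [[2, 0, 2, 5, 5], [0, 0, 0, 0, 0], [2, 0, 2, 5, 5], [5, 0, 5, 4, 5], [5, 0, 5, 5, 4]]

2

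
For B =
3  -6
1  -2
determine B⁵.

[[3, -6], [1, -2]]

B² = B (a projection; rank 1, trace 1), so B⁵ = B.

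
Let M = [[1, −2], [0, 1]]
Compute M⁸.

[[1, −16], [0, 1]]

M = I + N where N = [[0, −2], [0, 0]] is strictly upper-triangular, so N² = 0.
(I + N)⁸ = I + 8·N = [[1, −16], [0, 1]].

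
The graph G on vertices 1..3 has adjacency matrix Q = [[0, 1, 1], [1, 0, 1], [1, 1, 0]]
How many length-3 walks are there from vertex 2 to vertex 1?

The number of length-3 walks from vertex 2 to vertex 1 is entry (2,1) of Q^3, where Q is the adjacency matrix.
Q^2 = [[2, 1, 1], [1, 2, 1], [1, 1, 2]]
Q^3 = [[2, 3, 3], [3, 2, 3], [3, 3, 2]]

3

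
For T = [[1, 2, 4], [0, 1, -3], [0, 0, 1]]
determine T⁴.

[[1, 8, -20], [0, 1, -12], [0, 0, 1]]

T = I + N where N = [[0, 2, 4], [0, 0, -3], [0, 0, 0]] is strictly upper-triangular, so N³ = 0.
(I + N)⁴ = I + 4·N + 6·N² = [[1, 8, -20], [0, 1, -12], [0, 0, 1]].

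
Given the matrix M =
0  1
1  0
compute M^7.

[[0, 1], [1, 0]]

M² = I (check: tr M = 0 and det M = -1), so M^7 = M since 7 is odd.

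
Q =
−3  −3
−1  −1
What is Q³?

Q² = [[12, 12], [4, 4]]
Q³ = [[−48, −48], [−16, −16]]

[[−48, −48], [−16, −16]]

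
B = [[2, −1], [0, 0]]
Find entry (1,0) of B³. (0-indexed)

0

B² = [[4, −2], [0, 0]]
B³ = [[8, −4], [0, 0]]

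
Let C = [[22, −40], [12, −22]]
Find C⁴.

[[16, 0], [0, 16]]

tr C = 0 and det C = −4, so the characteristic polynomial is λ² − (0)λ + (−4) with roots 2 and −2.
Eigenvectors give P = [[2, −5], [1, −3]] with P⁻¹ = [[3, −5], [1, −2]], and C = P·diag(2, −2)·P⁻¹.
Then C⁴ = P·diag(16, 16)·P⁻¹ = [[32, −80], [16, −48]] · [[3, −5], [1, −2]] = [[16, 0], [0, 16]].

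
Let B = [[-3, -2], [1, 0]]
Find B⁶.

tr B = -3 and det B = 2, so the characteristic polynomial is λ² − (-3)λ + (2) with roots -1 and -2.
Eigenvectors give P = [[-1, -2], [1, 1]] with P⁻¹ = [[1, 2], [-1, -1]], and B = P·diag(-1, -2)·P⁻¹.
Then B⁶ = P·diag(1, 64)·P⁻¹ = [[-1, -128], [1, 64]] · [[1, 2], [-1, -1]] = [[127, 126], [-63, -62]].

[[127, 126], [-63, -62]]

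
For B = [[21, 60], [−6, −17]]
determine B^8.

[[65601, 196800], [−19680, −59039]]

tr B = 4 and det B = 3, so the characteristic polynomial is λ² − (4)λ + (3) with roots 3 and 1.
Eigenvectors give P = [[10, 3], [−3, −1]] with P⁻¹ = [[1, 3], [−3, −10]], and B = P·diag(3, 1)·P⁻¹.
Then B^8 = P·diag(6561, 1)·P⁻¹ = [[65610, 3], [−19683, −1]] · [[1, 3], [−3, −10]] = [[65601, 196800], [−19680, −59039]].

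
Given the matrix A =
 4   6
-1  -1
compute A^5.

tr A = 3 and det A = 2, so the characteristic polynomial is λ² − (3)λ + (2) with roots 2 and 1.
Eigenvectors give P = [[-3, -2], [1, 1]] with P⁻¹ = [[-1, -2], [1, 3]], and A = P·diag(2, 1)·P⁻¹.
Then A^5 = P·diag(32, 1)·P⁻¹ = [[-96, -2], [32, 1]] · [[-1, -2], [1, 3]] = [[94, 186], [-31, -61]].

[[94, 186], [-31, -61]]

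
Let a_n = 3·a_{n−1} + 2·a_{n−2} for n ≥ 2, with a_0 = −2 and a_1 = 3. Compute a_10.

149489

With companion matrix M = [[3, 2], [1, 0]], [a_n, a_{n−1}]ᵀ = M·[a_{n−1}, a_{n−2}]ᵀ, so [a_10, a_9]ᵀ = M^9·[a_1, a_0]ᵀ.
M^9 = [[79647, 44726], [22363, 12558]], giving [a_10, a_9]ᵀ = [[149489], [41973]].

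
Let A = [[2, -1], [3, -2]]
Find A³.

A² = I (check: tr A = 0 and det A = -1), so A³ = A since 3 is odd.

[[2, -1], [3, -2]]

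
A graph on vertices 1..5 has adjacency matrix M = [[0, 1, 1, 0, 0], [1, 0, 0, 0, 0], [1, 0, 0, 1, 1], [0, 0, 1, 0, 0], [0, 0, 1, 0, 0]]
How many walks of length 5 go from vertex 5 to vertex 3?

10

The number of length-5 walks from vertex 5 to vertex 3 is entry (5,3) of M^5, where M is the adjacency matrix.
M^2 = [[2, 0, 0, 1, 1], [0, 1, 1, 0, 0], [0, 1, 3, 0, 0], [1, 0, 0, 1, 1], [1, 0, 0, 1, 1]]
M^3 = [[0, 2, 4, 0, 0], [2, 0, 0, 1, 1], [4, 0, 0, 3, 3], [0, 1, 3, 0, 0], [0, 1, 3, 0, 0]]
M^4 = [[6, 0, 0, 4, 4], [0, 2, 4, 0, 0], [0, 4, 10, 0, 0], [4, 0, 0, 3, 3], [4, 0, 0, 3, 3]]
M^5 = [[0, 6, 14, 0, 0], [6, 0, 0, 4, 4], [14, 0, 0, 10, 10], [0, 4, 10, 0, 0], [0, 4, 10, 0, 0]]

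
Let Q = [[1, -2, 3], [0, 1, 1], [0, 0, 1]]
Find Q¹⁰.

Q = I + N where N = [[0, -2, 3], [0, 0, 1], [0, 0, 0]] is strictly upper-triangular, so N³ = 0.
(I + N)¹⁰ = I + 10·N + 45·N² = [[1, -20, -60], [0, 1, 10], [0, 0, 1]].

[[1, -20, -60], [0, 1, 10], [0, 0, 1]]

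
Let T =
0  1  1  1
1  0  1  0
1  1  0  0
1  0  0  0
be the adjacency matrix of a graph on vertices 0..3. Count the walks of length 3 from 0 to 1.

4

The number of length-3 walks from vertex 0 to vertex 1 is entry (0,1) of T³, where T is the adjacency matrix.
T² = [[3, 1, 1, 0], [1, 2, 1, 1], [1, 1, 2, 1], [0, 1, 1, 1]]
T³ = [[2, 4, 4, 3], [4, 2, 3, 1], [4, 3, 2, 1], [3, 1, 1, 0]]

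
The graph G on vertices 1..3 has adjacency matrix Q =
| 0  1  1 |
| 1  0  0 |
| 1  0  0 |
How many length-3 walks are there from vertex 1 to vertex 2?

2

The number of length-3 walks from vertex 1 to vertex 2 is entry (1,2) of Q³, where Q is the adjacency matrix.
Q² = [[2, 0, 0], [0, 1, 1], [0, 1, 1]]
Q³ = [[0, 2, 2], [2, 0, 0], [2, 0, 0]]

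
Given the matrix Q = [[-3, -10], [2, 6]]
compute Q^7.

[[-507, -1270], [254, 636]]

tr Q = 3 and det Q = 2, so the characteristic polynomial is λ² − (3)λ + (2) with roots 2 and 1.
Eigenvectors give P = [[2, -5], [-1, 2]] with P⁻¹ = [[-2, -5], [-1, -2]], and Q = P·diag(2, 1)·P⁻¹.
Then Q^7 = P·diag(128, 1)·P⁻¹ = [[256, -5], [-128, 2]] · [[-2, -5], [-1, -2]] = [[-507, -1270], [254, 636]].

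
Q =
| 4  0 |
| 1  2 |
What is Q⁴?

Q² = [[16, 0], [6, 4]]
Q³ = [[64, 0], [28, 8]]
Q⁴ = [[256, 0], [120, 16]]

[[256, 0], [120, 16]]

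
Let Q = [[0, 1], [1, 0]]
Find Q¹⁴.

[[1, 0], [0, 1]]

Q² = I (check: tr Q = 0 and det Q = -1), so Q¹⁴ = I since 14 is even.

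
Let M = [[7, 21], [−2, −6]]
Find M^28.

M² = M (a projection; rank 1, trace 1), so M^28 = M.

[[7, 21], [−2, −6]]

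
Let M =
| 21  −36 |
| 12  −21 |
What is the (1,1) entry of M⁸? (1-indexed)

6561

tr M = 0 and det M = −9, so the characteristic polynomial is λ² − (0)λ + (−9) with roots 3 and −3.
Eigenvectors give P = [[2, 3], [1, 2]] with P⁻¹ = [[2, −3], [−1, 2]], and M = P·diag(3, −3)·P⁻¹.
Then M⁸ = P·diag(6561, 6561)·P⁻¹ = [[13122, 19683], [6561, 13122]] · [[2, −3], [−1, 2]] = [[6561, 0], [0, 6561]].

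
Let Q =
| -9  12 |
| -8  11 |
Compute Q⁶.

tr Q = 2 and det Q = -3, so the characteristic polynomial is λ² − (2)λ + (-3) with roots 3 and -1.
Eigenvectors give P = [[1, 3], [1, 2]] with P⁻¹ = [[-2, 3], [1, -1]], and Q = P·diag(3, -1)·P⁻¹.
Then Q⁶ = P·diag(729, 1)·P⁻¹ = [[729, 3], [729, 2]] · [[-2, 3], [1, -1]] = [[-1455, 2184], [-1456, 2185]].

[[-1455, 2184], [-1456, 2185]]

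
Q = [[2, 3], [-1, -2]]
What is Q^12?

[[1, 0], [0, 1]]

Q² = I (check: tr Q = 0 and det Q = -1), so Q^12 = I since 12 is even.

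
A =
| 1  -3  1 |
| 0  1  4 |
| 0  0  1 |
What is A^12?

[[1, -36, -780], [0, 1, 48], [0, 0, 1]]

A = I + N where N = [[0, -3, 1], [0, 0, 4], [0, 0, 0]] is strictly upper-triangular, so N^3 = 0.
(I + N)^12 = I + 12·N + 66·N^2 = [[1, -36, -780], [0, 1, 48], [0, 0, 1]].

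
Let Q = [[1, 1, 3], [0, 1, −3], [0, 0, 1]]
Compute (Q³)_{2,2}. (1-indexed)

1

Q = I + N where N = [[0, 1, 3], [0, 0, −3], [0, 0, 0]] is strictly upper-triangular, so N³ = 0.
(I + N)³ = I + 3·N + 3·N² = [[1, 3, 0], [0, 1, −9], [0, 0, 1]].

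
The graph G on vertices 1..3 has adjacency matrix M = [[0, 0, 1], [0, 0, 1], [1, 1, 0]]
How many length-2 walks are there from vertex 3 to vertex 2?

0

The number of length-2 walks from vertex 3 to vertex 2 is entry (3,2) of M², where M is the adjacency matrix.
M² = [[1, 1, 0], [1, 1, 0], [0, 0, 2]]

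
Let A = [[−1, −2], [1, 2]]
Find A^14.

[[−1, −2], [1, 2]]

A² = A (a projection; rank 1, trace 1), so A^14 = A.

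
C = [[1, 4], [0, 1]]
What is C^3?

[[1, 12], [0, 1]]

C = I + N where N = [[0, 4], [0, 0]] is strictly upper-triangular, so N^2 = 0.
(I + N)^3 = I + 3·N = [[1, 12], [0, 1]].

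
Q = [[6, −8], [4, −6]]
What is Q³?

tr Q = 0 and det Q = −4, so the characteristic polynomial is λ² − (0)λ + (−4) with roots −2 and 2.
Eigenvectors give P = [[1, 2], [1, 1]] with P⁻¹ = [[−1, 2], [1, −1]], and Q = P·diag(−2, 2)·P⁻¹.
Then Q³ = P·diag(−8, 8)·P⁻¹ = [[−8, 16], [−8, 8]] · [[−1, 2], [1, −1]] = [[24, −32], [16, −24]].

[[24, −32], [16, −24]]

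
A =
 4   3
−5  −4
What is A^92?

A² = I (check: tr A = 0 and det A = −1), so A^92 = I since 92 is even.

[[1, 0], [0, 1]]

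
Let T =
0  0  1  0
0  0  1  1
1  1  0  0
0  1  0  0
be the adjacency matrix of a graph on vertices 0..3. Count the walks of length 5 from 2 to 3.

0

The number of length-5 walks from vertex 2 to vertex 3 is entry (2,3) of T^5, where T is the adjacency matrix.
T^2 = [[1, 1, 0, 0], [1, 2, 0, 0], [0, 0, 2, 1], [0, 0, 1, 1]]
T^3 = [[0, 0, 2, 1], [0, 0, 3, 2], [2, 3, 0, 0], [1, 2, 0, 0]]
T^4 = [[2, 3, 0, 0], [3, 5, 0, 0], [0, 0, 5, 3], [0, 0, 3, 2]]
T^5 = [[0, 0, 5, 3], [0, 0, 8, 5], [5, 8, 0, 0], [3, 5, 0, 0]]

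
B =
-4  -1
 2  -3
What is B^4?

B^2 = [[14, 7], [-14, 7]]
B^3 = [[-42, -35], [70, -7]]
B^4 = [[98, 147], [-294, -49]]

[[98, 147], [-294, -49]]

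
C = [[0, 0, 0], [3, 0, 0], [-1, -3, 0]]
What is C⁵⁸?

[[0, 0, 0], [0, 0, 0], [0, 0, 0]]

C is strictly triangular, hence nilpotent: C³ = 0, so C⁵⁸ = 0.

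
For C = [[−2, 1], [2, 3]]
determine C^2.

[[6, 1], [2, 11]]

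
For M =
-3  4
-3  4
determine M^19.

[[-3, 4], [-3, 4]]

M² = M (a projection; rank 1, trace 1), so M^19 = M.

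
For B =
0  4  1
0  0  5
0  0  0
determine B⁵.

[[0, 0, 0], [0, 0, 0], [0, 0, 0]]

B is strictly triangular, hence nilpotent: B³ = 0, so B⁵ = 0.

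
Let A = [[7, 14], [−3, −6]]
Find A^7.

A² = A (a projection; rank 1, trace 1), so A^7 = A.

[[7, 14], [−3, −6]]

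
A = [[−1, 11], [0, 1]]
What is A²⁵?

A² = I (check: tr A = 0 and det A = −1), so A²⁵ = A since 25 is odd.

[[−1, 11], [0, 1]]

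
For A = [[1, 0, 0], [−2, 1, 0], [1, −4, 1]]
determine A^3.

[[1, 0, 0], [−6, 1, 0], [27, −12, 1]]

A = I + N where N = [[0, 0, 0], [−2, 0, 0], [1, −4, 0]] is strictly lower-triangular, so N^3 = 0.
(I + N)^3 = I + 3·N + 3·N^2 = [[1, 0, 0], [−6, 1, 0], [27, −12, 1]].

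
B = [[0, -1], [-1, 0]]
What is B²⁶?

[[1, 0], [0, 1]]

B² = I (check: tr B = 0 and det B = -1), so B²⁶ = I since 26 is even.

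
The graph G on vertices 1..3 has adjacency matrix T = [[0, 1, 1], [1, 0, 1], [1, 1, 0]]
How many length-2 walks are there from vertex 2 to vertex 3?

1

The number of length-2 walks from vertex 2 to vertex 3 is entry (2,3) of T^2, where T is the adjacency matrix.
T^2 = [[2, 1, 1], [1, 2, 1], [1, 1, 2]]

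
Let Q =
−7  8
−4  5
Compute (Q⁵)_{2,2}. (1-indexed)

245

tr Q = −2 and det Q = −3, so the characteristic polynomial is λ² − (−2)λ + (−3) with roots 1 and −3.
Eigenvectors give P = [[1, 2], [1, 1]] with P⁻¹ = [[−1, 2], [1, −1]], and Q = P·diag(1, −3)·P⁻¹.
Then Q⁵ = P·diag(1, −243)·P⁻¹ = [[1, −486], [1, −243]] · [[−1, 2], [1, −1]] = [[−487, 488], [−244, 245]].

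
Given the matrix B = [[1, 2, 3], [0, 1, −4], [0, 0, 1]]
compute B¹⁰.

B = I + N where N = [[0, 2, 3], [0, 0, −4], [0, 0, 0]] is strictly upper-triangular, so N³ = 0.
(I + N)¹⁰ = I + 10·N + 45·N² = [[1, 20, −330], [0, 1, −40], [0, 0, 1]].

[[1, 20, −330], [0, 1, −40], [0, 0, 1]]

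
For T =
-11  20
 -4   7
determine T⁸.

tr T = -4 and det T = 3, so the characteristic polynomial is λ² − (-4)λ + (3) with roots -3 and -1.
Eigenvectors give P = [[5, 2], [2, 1]] with P⁻¹ = [[1, -2], [-2, 5]], and T = P·diag(-3, -1)·P⁻¹.
Then T⁸ = P·diag(6561, 1)·P⁻¹ = [[32805, 2], [13122, 1]] · [[1, -2], [-2, 5]] = [[32801, -65600], [13120, -26239]].

[[32801, -65600], [13120, -26239]]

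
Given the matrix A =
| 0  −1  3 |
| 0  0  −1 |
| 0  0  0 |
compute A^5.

A is strictly triangular, hence nilpotent: A^3 = 0, so A^5 = 0.

[[0, 0, 0], [0, 0, 0], [0, 0, 0]]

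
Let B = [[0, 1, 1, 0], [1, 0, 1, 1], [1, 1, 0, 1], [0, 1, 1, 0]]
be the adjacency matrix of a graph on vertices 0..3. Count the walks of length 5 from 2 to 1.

33

The number of length-5 walks from vertex 2 to vertex 1 is entry (2,1) of B⁵, where B is the adjacency matrix.
B² = [[2, 1, 1, 2], [1, 3, 2, 1], [1, 2, 3, 1], [2, 1, 1, 2]]
B³ = [[2, 5, 5, 2], [5, 4, 5, 5], [5, 5, 4, 5], [2, 5, 5, 2]]
B⁴ = [[10, 9, 9, 10], [9, 15, 14, 9], [9, 14, 15, 9], [10, 9, 9, 10]]
B⁵ = [[18, 29, 29, 18], [29, 32, 33, 29], [29, 33, 32, 29], [18, 29, 29, 18]]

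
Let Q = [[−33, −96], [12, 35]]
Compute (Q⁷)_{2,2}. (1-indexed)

19691

tr Q = 2 and det Q = −3, so the characteristic polynomial is λ² − (2)λ + (−3) with roots 3 and −1.
Eigenvectors give P = [[−8, 3], [3, −1]] with P⁻¹ = [[1, 3], [3, 8]], and Q = P·diag(3, −1)·P⁻¹.
Then Q⁷ = P·diag(2187, −1)·P⁻¹ = [[−17496, −3], [6561, 1]] · [[1, 3], [3, 8]] = [[−17505, −52512], [6564, 19691]].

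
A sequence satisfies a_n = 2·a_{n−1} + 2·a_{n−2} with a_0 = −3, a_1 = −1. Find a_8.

With companion matrix C = [[2, 2], [1, 0]], [a_n, a_{n−1}]ᵀ = C·[a_{n−1}, a_{n−2}]ᵀ, so [a_8, a_7]ᵀ = C⁷·[a_1, a_0]ᵀ.
C⁷ = [[896, 656], [328, 240]], giving [a_8, a_7]ᵀ = [[−2864], [−1048]].

−2864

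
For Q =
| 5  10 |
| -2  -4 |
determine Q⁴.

Q² = Q (a projection; rank 1, trace 1), so Q⁴ = Q.

[[5, 10], [-2, -4]]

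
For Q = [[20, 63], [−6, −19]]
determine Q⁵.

[[230, 693], [−66, −199]]

tr Q = 1 and det Q = −2, so the characteristic polynomial is λ² − (1)λ + (−2) with roots 2 and −1.
Eigenvectors give P = [[7, 3], [−2, −1]] with P⁻¹ = [[1, 3], [−2, −7]], and Q = P·diag(2, −1)·P⁻¹.
Then Q⁵ = P·diag(32, −1)·P⁻¹ = [[224, −3], [−64, 1]] · [[1, 3], [−2, −7]] = [[230, 693], [−66, −199]].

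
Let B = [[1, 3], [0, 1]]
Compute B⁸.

B = I + N where N = [[0, 3], [0, 0]] is strictly upper-triangular, so N² = 0.
(I + N)⁸ = I + 8·N = [[1, 24], [0, 1]].

[[1, 24], [0, 1]]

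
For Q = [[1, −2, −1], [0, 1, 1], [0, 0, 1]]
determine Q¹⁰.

Q = I + N where N = [[0, −2, −1], [0, 0, 1], [0, 0, 0]] is strictly upper-triangular, so N³ = 0.
(I + N)¹⁰ = I + 10·N + 45·N² = [[1, −20, −100], [0, 1, 10], [0, 0, 1]].

[[1, −20, −100], [0, 1, 10], [0, 0, 1]]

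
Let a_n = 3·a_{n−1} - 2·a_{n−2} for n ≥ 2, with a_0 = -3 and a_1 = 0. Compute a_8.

With companion matrix T = [[3, -2], [1, 0]], [a_n, a_{n−1}]ᵀ = T·[a_{n−1}, a_{n−2}]ᵀ, so [a_8, a_7]ᵀ = T⁷·[a_1, a_0]ᵀ.
T⁷ = [[255, -254], [127, -126]], giving [a_8, a_7]ᵀ = [[762], [378]].

762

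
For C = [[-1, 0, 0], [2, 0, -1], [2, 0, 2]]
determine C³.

C² = [[1, 0, 0], [-4, 0, -2], [2, 0, 4]]
C³ = [[-1, 0, 0], [0, 0, -4], [6, 0, 8]]

[[-1, 0, 0], [0, 0, -4], [6, 0, 8]]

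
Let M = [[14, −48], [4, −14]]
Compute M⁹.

[[3584, −12288], [1024, −3584]]

tr M = 0 and det M = −4, so the characteristic polynomial is λ² − (0)λ + (−4) with roots −2 and 2.
Eigenvectors give P = [[3, 4], [1, 1]] with P⁻¹ = [[−1, 4], [1, −3]], and M = P·diag(−2, 2)·P⁻¹.
Then M⁹ = P·diag(−512, 512)·P⁻¹ = [[−1536, 2048], [−512, 512]] · [[−1, 4], [1, −3]] = [[3584, −12288], [1024, −3584]].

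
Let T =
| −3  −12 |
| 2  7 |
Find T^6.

tr T = 4 and det T = 3, so the characteristic polynomial is λ² − (4)λ + (3) with roots 3 and 1.
Eigenvectors give P = [[−2, −3], [1, 1]] with P⁻¹ = [[1, 3], [−1, −2]], and T = P·diag(3, 1)·P⁻¹.
Then T^6 = P·diag(729, 1)·P⁻¹ = [[−1458, −3], [729, 1]] · [[1, 3], [−1, −2]] = [[−1455, −4368], [728, 2185]].

[[−1455, −4368], [728, 2185]]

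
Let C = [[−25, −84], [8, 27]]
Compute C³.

tr C = 2 and det C = −3, so the characteristic polynomial is λ² − (2)λ + (−3) with roots 3 and −1.
Eigenvectors give P = [[−3, 7], [1, −2]] with P⁻¹ = [[2, 7], [1, 3]], and C = P·diag(3, −1)·P⁻¹.
Then C³ = P·diag(27, −1)·P⁻¹ = [[−81, −7], [27, 2]] · [[2, 7], [1, 3]] = [[−169, −588], [56, 195]].

[[−169, −588], [56, 195]]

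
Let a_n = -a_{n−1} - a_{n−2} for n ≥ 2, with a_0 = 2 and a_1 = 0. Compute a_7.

With companion matrix A = [[-1, -1], [1, 0]], [a_n, a_{n−1}]ᵀ = A·[a_{n−1}, a_{n−2}]ᵀ, so [a_7, a_6]ᵀ = A^6·[a_1, a_0]ᵀ.
A^6 = [[1, 0], [0, 1]], giving [a_7, a_6]ᵀ = [[0], [2]].

0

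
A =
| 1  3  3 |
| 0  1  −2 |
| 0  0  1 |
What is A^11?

A = I + N where N = [[0, 3, 3], [0, 0, −2], [0, 0, 0]] is strictly upper-triangular, so N^3 = 0.
(I + N)^11 = I + 11·N + 55·N^2 = [[1, 33, −297], [0, 1, −22], [0, 0, 1]].

[[1, 33, −297], [0, 1, −22], [0, 0, 1]]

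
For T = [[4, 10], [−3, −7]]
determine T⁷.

tr T = −3 and det T = 2, so the characteristic polynomial is λ² − (−3)λ + (2) with roots −1 and −2.
Eigenvectors give P = [[−2, 5], [1, −3]] with P⁻¹ = [[−3, −5], [−1, −2]], and T = P·diag(−1, −2)·P⁻¹.
Then T⁷ = P·diag(−1, −128)·P⁻¹ = [[2, −640], [−1, 384]] · [[−3, −5], [−1, −2]] = [[634, 1270], [−381, −763]].

[[634, 1270], [−381, −763]]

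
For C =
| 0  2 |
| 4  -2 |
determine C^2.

[[8, -4], [-8, 12]]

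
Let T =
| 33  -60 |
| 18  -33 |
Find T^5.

tr T = 0 and det T = -9, so the characteristic polynomial is λ² − (0)λ + (-9) with roots 3 and -3.
Eigenvectors give P = [[2, -5], [1, -3]] with P⁻¹ = [[3, -5], [1, -2]], and T = P·diag(3, -3)·P⁻¹.
Then T^5 = P·diag(243, -243)·P⁻¹ = [[486, 1215], [243, 729]] · [[3, -5], [1, -2]] = [[2673, -4860], [1458, -2673]].

[[2673, -4860], [1458, -2673]]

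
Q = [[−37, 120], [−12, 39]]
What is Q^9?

[[−177157, 590520], [−59052, 196839]]

tr Q = 2 and det Q = −3, so the characteristic polynomial is λ² − (2)λ + (−3) with roots 3 and −1.
Eigenvectors give P = [[3, 10], [1, 3]] with P⁻¹ = [[−3, 10], [1, −3]], and Q = P·diag(3, −1)·P⁻¹.
Then Q^9 = P·diag(19683, −1)·P⁻¹ = [[59049, −10], [19683, −3]] · [[−3, 10], [1, −3]] = [[−177157, 590520], [−59052, 196839]].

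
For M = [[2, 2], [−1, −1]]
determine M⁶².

[[2, 2], [−1, −1]]

M² = M (a projection; rank 1, trace 1), so M⁶² = M.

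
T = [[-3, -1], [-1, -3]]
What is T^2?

[[10, 6], [6, 10]]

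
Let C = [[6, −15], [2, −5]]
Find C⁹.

C² = C (a projection; rank 1, trace 1), so C⁹ = C.

[[6, −15], [2, −5]]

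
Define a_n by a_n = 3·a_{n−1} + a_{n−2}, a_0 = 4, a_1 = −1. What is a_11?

With companion matrix C = [[3, 1], [1, 0]], [a_n, a_{n−1}]ᵀ = C·[a_{n−1}, a_{n−2}]ᵀ, so [a_11, a_10]ᵀ = C¹⁰·[a_1, a_0]ᵀ.
C¹⁰ = [[141481, 42837], [42837, 12970]], giving [a_11, a_10]ᵀ = [[29867], [9043]].

29867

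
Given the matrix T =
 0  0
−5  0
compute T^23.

[[0, 0], [0, 0]]

T is strictly triangular, hence nilpotent: T^2 = 0, so T^23 = 0.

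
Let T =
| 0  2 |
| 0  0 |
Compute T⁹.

[[0, 0], [0, 0]]

T is strictly triangular, hence nilpotent: T² = 0, so T⁹ = 0.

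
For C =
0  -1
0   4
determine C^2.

[[0, -4], [0, 16]]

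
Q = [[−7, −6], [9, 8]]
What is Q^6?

tr Q = 1 and det Q = −2, so the characteristic polynomial is λ² − (1)λ + (−2) with roots −1 and 2.
Eigenvectors give P = [[−1, 2], [1, −3]] with P⁻¹ = [[−3, −2], [−1, −1]], and Q = P·diag(−1, 2)·P⁻¹.
Then Q^6 = P·diag(1, 64)·P⁻¹ = [[−1, 128], [1, −192]] · [[−3, −2], [−1, −1]] = [[−125, −126], [189, 190]].

[[−125, −126], [189, 190]]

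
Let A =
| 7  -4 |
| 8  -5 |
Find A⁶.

[[1457, -728], [1456, -727]]

tr A = 2 and det A = -3, so the characteristic polynomial is λ² − (2)λ + (-3) with roots 3 and -1.
Eigenvectors give P = [[1, -1], [1, -2]] with P⁻¹ = [[2, -1], [1, -1]], and A = P·diag(3, -1)·P⁻¹.
Then A⁶ = P·diag(729, 1)·P⁻¹ = [[729, -1], [729, -2]] · [[2, -1], [1, -1]] = [[1457, -728], [1456, -727]].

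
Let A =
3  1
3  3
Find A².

[[12, 6], [18, 12]]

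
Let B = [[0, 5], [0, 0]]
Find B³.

[[0, 0], [0, 0]]

B is strictly triangular, hence nilpotent: B² = 0, so B³ = 0.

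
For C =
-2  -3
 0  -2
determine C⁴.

[[16, 96], [0, 16]]

C² = [[4, 12], [0, 4]]
C³ = [[-8, -36], [0, -8]]
C⁴ = [[16, 96], [0, 16]]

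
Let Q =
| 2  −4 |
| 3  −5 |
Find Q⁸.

tr Q = −3 and det Q = 2, so the characteristic polynomial is λ² − (−3)λ + (2) with roots −2 and −1.
Eigenvectors give P = [[−1, 4], [−1, 3]] with P⁻¹ = [[3, −4], [1, −1]], and Q = P·diag(−2, −1)·P⁻¹.
Then Q⁸ = P·diag(256, 1)·P⁻¹ = [[−256, 4], [−256, 3]] · [[3, −4], [1, −1]] = [[−764, 1020], [−765, 1021]].

[[−764, 1020], [−765, 1021]]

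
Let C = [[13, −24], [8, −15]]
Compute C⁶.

[[−2183, 4368], [−1456, 2913]]

tr C = −2 and det C = −3, so the characteristic polynomial is λ² − (−2)λ + (−3) with roots −3 and 1.
Eigenvectors give P = [[−3, 2], [−2, 1]] with P⁻¹ = [[1, −2], [2, −3]], and C = P·diag(−3, 1)·P⁻¹.
Then C⁶ = P·diag(729, 1)·P⁻¹ = [[−2187, 2], [−1458, 1]] · [[1, −2], [2, −3]] = [[−2183, 4368], [−1456, 2913]].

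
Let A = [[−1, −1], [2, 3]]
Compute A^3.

A^2 = [[−1, −2], [4, 7]]
A^3 = [[−3, −5], [10, 17]]

[[−3, −5], [10, 17]]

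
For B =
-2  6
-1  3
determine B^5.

B² = B (a projection; rank 1, trace 1), so B^5 = B.

[[-2, 6], [-1, 3]]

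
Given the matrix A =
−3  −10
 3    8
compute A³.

[[−87, −190], [57, 122]]

tr A = 5 and det A = 6, so the characteristic polynomial is λ² − (5)λ + (6) with roots 2 and 3.
Eigenvectors give P = [[−2, −5], [1, 3]] with P⁻¹ = [[−3, −5], [1, 2]], and A = P·diag(2, 3)·P⁻¹.
Then A³ = P·diag(8, 27)·P⁻¹ = [[−16, −135], [8, 81]] · [[−3, −5], [1, 2]] = [[−87, −190], [57, 122]].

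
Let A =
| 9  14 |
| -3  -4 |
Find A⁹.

tr A = 5 and det A = 6, so the characteristic polynomial is λ² − (5)λ + (6) with roots 3 and 2.
Eigenvectors give P = [[-7, -2], [3, 1]] with P⁻¹ = [[-1, -2], [3, 7]], and A = P·diag(3, 2)·P⁻¹.
Then A⁹ = P·diag(19683, 512)·P⁻¹ = [[-137781, -1024], [59049, 512]] · [[-1, -2], [3, 7]] = [[134709, 268394], [-57513, -114514]].

[[134709, 268394], [-57513, -114514]]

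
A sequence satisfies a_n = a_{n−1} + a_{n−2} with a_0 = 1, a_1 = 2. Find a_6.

With companion matrix A = [[1, 1], [1, 0]], [a_n, a_{n−1}]ᵀ = A·[a_{n−1}, a_{n−2}]ᵀ, so [a_6, a_5]ᵀ = A⁵·[a_1, a_0]ᵀ.
A⁵ = [[8, 5], [5, 3]], giving [a_6, a_5]ᵀ = [[21], [13]].

21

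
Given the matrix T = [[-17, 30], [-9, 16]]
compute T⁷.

[[-773, 1290], [-387, 646]]

tr T = -1 and det T = -2, so the characteristic polynomial is λ² − (-1)λ + (-2) with roots 1 and -2.
Eigenvectors give P = [[-5, 2], [-3, 1]] with P⁻¹ = [[1, -2], [3, -5]], and T = P·diag(1, -2)·P⁻¹.
Then T⁷ = P·diag(1, -128)·P⁻¹ = [[-5, -256], [-3, -128]] · [[1, -2], [3, -5]] = [[-773, 1290], [-387, 646]].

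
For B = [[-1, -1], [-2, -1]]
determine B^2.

[[3, 2], [4, 3]]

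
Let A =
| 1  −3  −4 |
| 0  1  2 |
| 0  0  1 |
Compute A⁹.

[[1, −27, −252], [0, 1, 18], [0, 0, 1]]

A = I + N where N = [[0, −3, −4], [0, 0, 2], [0, 0, 0]] is strictly upper-triangular, so N³ = 0.
(I + N)⁹ = I + 9·N + 36·N² = [[1, −27, −252], [0, 1, 18], [0, 0, 1]].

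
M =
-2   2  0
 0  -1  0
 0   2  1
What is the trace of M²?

6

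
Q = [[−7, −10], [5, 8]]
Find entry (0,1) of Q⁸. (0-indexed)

tr Q = 1 and det Q = −6, so the characteristic polynomial is λ² − (1)λ + (−6) with roots 3 and −2.
Eigenvectors give P = [[−1, 2], [1, −1]] with P⁻¹ = [[1, 2], [1, 1]], and Q = P·diag(3, −2)·P⁻¹.
Then Q⁸ = P·diag(6561, 256)·P⁻¹ = [[−6561, 512], [6561, −256]] · [[1, 2], [1, 1]] = [[−6049, −12610], [6305, 12866]].

−12610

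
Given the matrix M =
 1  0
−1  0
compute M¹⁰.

[[1, 0], [−1, 0]]

M² = M (a projection; rank 1, trace 1), so M¹⁰ = M.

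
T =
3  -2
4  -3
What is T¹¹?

[[3, -2], [4, -3]]

T² = I (check: tr T = 0 and det T = -1), so T¹¹ = T since 11 is odd.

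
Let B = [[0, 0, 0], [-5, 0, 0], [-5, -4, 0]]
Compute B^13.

[[0, 0, 0], [0, 0, 0], [0, 0, 0]]

B is strictly triangular, hence nilpotent: B^3 = 0, so B^13 = 0.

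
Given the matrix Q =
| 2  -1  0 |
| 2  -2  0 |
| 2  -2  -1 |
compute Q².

[[2, 0, 0], [0, 2, 0], [-2, 4, 1]]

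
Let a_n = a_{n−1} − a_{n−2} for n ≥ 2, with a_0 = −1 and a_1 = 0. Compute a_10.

With companion matrix T = [[1, −1], [1, 0]], [a_n, a_{n−1}]ᵀ = T·[a_{n−1}, a_{n−2}]ᵀ, so [a_10, a_9]ᵀ = T⁹·[a_1, a_0]ᵀ.
T⁹ = [[−1, 0], [0, −1]], giving [a_10, a_9]ᵀ = [[0], [1]].

0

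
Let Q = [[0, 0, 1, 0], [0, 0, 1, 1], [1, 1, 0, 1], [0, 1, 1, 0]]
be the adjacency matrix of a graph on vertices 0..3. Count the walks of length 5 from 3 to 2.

The number of length-5 walks from vertex 3 to vertex 2 is entry (3,2) of Q⁵, where Q is the adjacency matrix.
Q² = [[1, 1, 0, 1], [1, 2, 1, 1], [0, 1, 3, 1], [1, 1, 1, 2]]
Q³ = [[0, 1, 3, 1], [1, 2, 4, 3], [3, 4, 2, 4], [1, 3, 4, 2]]
Q⁴ = [[3, 4, 2, 4], [4, 7, 6, 6], [2, 6, 11, 6], [4, 6, 6, 7]]
Q⁵ = [[2, 6, 11, 6], [6, 12, 17, 13], [11, 17, 14, 17], [6, 13, 17, 12]]

17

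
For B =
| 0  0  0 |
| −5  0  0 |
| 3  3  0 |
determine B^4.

B is strictly triangular, hence nilpotent: B^3 = 0, so B^4 = 0.

[[0, 0, 0], [0, 0, 0], [0, 0, 0]]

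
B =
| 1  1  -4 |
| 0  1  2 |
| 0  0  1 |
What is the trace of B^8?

3

B = I + N where N = [[0, 1, -4], [0, 0, 2], [0, 0, 0]] is strictly upper-triangular, so N^3 = 0.
(I + N)^8 = I + 8·N + 28·N^2 = [[1, 8, 24], [0, 1, 16], [0, 0, 1]].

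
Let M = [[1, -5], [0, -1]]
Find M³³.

M² = I (check: tr M = 0 and det M = -1), so M³³ = M since 33 is odd.

[[1, -5], [0, -1]]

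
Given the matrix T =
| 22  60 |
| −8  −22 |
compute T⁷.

[[1408, 3840], [−512, −1408]]

tr T = 0 and det T = −4, so the characteristic polynomial is λ² − (0)λ + (−4) with roots 2 and −2.
Eigenvectors give P = [[−3, −5], [1, 2]] with P⁻¹ = [[−2, −5], [1, 3]], and T = P·diag(2, −2)·P⁻¹.
Then T⁷ = P·diag(128, −128)·P⁻¹ = [[−384, 640], [128, −256]] · [[−2, −5], [1, 3]] = [[1408, 3840], [−512, −1408]].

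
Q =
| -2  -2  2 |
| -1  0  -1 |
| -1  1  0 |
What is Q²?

[[4, 6, -2], [3, 1, -2], [1, 2, -3]]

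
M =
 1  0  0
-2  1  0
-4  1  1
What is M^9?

M = I + N where N = [[0, 0, 0], [-2, 0, 0], [-4, 1, 0]] is strictly lower-triangular, so N^3 = 0.
(I + N)^9 = I + 9·N + 36·N^2 = [[1, 0, 0], [-18, 1, 0], [-108, 9, 1]].

[[1, 0, 0], [-18, 1, 0], [-108, 9, 1]]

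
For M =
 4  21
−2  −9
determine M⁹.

[[114514, 402591], [−38342, −134709]]

tr M = −5 and det M = 6, so the characteristic polynomial is λ² − (−5)λ + (6) with roots −3 and −2.
Eigenvectors give P = [[−3, 7], [1, −2]] with P⁻¹ = [[2, 7], [1, 3]], and M = P·diag(−3, −2)·P⁻¹.
Then M⁹ = P·diag(−19683, −512)·P⁻¹ = [[59049, −3584], [−19683, 1024]] · [[2, 7], [1, 3]] = [[114514, 402591], [−38342, −134709]].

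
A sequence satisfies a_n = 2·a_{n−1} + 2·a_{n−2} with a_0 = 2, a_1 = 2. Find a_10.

With companion matrix M = [[2, 2], [1, 0]], [a_n, a_{n−1}]ᵀ = M·[a_{n−1}, a_{n−2}]ᵀ, so [a_10, a_9]ᵀ = M⁹·[a_1, a_0]ᵀ.
M⁹ = [[6688, 4896], [2448, 1792]], giving [a_10, a_9]ᵀ = [[23168], [8480]].

23168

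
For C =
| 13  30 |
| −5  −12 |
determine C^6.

tr C = 1 and det C = −6, so the characteristic polynomial is λ² − (1)λ + (−6) with roots −2 and 3.
Eigenvectors give P = [[−2, −3], [1, 1]] with P⁻¹ = [[1, 3], [−1, −2]], and C = P·diag(−2, 3)·P⁻¹.
Then C^6 = P·diag(64, 729)·P⁻¹ = [[−128, −2187], [64, 729]] · [[1, 3], [−1, −2]] = [[2059, 3990], [−665, −1266]].

[[2059, 3990], [−665, −1266]]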